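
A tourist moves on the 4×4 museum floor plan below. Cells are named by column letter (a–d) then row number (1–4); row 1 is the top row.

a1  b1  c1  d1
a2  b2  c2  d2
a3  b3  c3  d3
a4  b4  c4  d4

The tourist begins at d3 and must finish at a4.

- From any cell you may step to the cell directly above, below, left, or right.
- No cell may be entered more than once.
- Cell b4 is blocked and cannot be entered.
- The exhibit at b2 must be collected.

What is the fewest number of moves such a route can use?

Any route passes through b2 somewhere between d3 and a4. Summing Manhattan distances along the two legs (d3 → b2 → a4) gives a lower bound of 3 + 3 = 6 moves.
A route of 6 moves achieves this: d3 → d2 → c2 → b2 → b3 → a3 → a4.
Since 6 matches the lower bound, it is optimal.

6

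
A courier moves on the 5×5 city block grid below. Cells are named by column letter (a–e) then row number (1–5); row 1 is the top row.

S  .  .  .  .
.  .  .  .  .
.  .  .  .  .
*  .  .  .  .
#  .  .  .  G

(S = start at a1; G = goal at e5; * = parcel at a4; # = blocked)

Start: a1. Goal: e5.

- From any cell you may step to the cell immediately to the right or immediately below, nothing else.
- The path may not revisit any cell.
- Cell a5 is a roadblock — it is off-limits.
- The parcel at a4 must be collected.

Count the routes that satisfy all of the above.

4

A right/down-only route from a1 to e5 makes exactly 4 down-moves and 4 right-moves in some order.
With no other constraints that would be C(8,4) = 70 routes.
Split at a4 and multiply the segment counts (each segment already excludes blocked cells): a1→a4: 1; a4→e5: 4; product = 4.
That gives 4 routes.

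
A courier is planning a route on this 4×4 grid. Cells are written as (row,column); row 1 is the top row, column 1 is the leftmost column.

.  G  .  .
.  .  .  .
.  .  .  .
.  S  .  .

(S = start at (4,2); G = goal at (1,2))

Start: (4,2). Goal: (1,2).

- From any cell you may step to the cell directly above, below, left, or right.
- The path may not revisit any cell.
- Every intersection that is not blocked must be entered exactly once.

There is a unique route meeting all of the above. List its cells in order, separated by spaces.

Need to visit all 16 open cells exactly once, starting at (4,2) and ending at (1,2).
Cell (4,1) has only two open neighbours ((3,1) and (4,2)), so the path must pass straight through it: one of those is the cell it's entered from and the other is where it exits.
Route from (4,2): left 1 to (4,1), up 1 to (3,1), right 2 to (3,3), down 1 to (4,3), right 1 to (4,4), up 3 to (1,4), left 1 to (1,3), down 1 to (2,3), left 2 to (2,1), up 1 to (1,1), right 1 to (1,2) — 15 moves in all.
Check: all 16 open cells covered.

(4,2) (4,1) (3,1) (3,2) (3,3) (4,3) (4,4) (3,4) (2,4) (1,4) (1,3) (2,3) (2,2) (2,1) (1,1) (1,2)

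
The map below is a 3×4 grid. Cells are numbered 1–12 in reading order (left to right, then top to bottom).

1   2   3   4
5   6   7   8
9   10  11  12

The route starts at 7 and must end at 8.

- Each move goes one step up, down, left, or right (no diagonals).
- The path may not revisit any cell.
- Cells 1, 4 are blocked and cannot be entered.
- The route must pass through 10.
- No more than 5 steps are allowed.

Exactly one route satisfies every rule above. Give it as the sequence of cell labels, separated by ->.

7 -> 6 -> 10 -> 11 -> 12 -> 8

Any route must reach 10 and still end at 8 within 5 moves, so the order of the required stops is forced.
Route from 7: left to 6, down to 10, 2× right (reaching 12), up to 8 — 5 moves in all.
Check: all required cells visited; 5 ≤ 5 moves.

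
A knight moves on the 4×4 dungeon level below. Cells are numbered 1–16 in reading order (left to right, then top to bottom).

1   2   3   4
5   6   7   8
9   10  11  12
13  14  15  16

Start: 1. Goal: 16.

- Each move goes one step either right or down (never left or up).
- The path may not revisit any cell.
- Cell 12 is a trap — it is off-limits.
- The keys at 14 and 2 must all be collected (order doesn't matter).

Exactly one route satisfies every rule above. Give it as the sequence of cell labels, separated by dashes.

1 - 2 - 6 - 10 - 14 - 15 - 16

Moves only go right or down, so the column and row indices never decrease.
Route from 1: right to 2, 3× down (reaching 14), 2× right (reaching 16) — 6 moves in all.
Check: all required cells visited.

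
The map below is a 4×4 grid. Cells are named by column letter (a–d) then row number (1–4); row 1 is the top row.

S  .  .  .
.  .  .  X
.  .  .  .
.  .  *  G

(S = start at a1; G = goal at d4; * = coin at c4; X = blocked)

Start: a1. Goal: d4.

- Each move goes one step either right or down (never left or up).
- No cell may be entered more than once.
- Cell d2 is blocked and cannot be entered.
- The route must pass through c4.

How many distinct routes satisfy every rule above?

10

A right/down-only route from a1 to d4 makes exactly 3 down-moves and 3 right-moves in some order.
With no other constraints that would be C(6,3) = 20 routes.
Split at c4 and multiply the segment counts (each segment already excludes blocked cells): a1→c4: 10; c4→d4: 1; product = 10.
That gives 10 routes.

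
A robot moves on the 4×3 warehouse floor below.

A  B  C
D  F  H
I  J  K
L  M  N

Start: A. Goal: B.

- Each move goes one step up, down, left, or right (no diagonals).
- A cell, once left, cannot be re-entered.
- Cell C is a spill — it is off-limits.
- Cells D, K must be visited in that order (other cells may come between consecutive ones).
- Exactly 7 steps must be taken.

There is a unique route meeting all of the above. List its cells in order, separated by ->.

A -> D -> I -> J -> K -> H -> F -> B

The waypoints must appear in the order D, K, with no cell reused.
Route from A: down 2 to I, right 2 to K, up 1 to H, left 1 to F, up 1 to B — 7 moves in all.
Check: order respected (D at step 1, K at step 4); 7 moves as required.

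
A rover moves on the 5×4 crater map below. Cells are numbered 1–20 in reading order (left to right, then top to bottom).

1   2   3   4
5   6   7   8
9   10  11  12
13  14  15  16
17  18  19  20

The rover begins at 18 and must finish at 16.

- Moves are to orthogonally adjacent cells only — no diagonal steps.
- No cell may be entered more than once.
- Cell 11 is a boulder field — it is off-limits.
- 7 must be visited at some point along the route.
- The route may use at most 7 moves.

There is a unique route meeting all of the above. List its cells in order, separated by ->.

18 -> 14 -> 10 -> 6 -> 7 -> 8 -> 12 -> 16

Any route must reach 7 and still end at 16 within 7 moves, so the order of the required stops is forced.
Route from 18: up 3 to 6, right 2 to 8, down 2 to 16 — 7 moves in all.
Check: all required cells visited; 7 ≤ 7 moves.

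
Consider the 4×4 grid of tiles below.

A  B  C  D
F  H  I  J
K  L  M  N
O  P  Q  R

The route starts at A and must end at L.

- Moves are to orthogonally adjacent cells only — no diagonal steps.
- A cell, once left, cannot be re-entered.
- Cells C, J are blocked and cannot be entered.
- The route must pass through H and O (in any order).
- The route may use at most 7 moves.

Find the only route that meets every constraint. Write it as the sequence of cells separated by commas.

A, B, H, F, K, O, P, L

The 7-move cap with required stops at H, O leaves no slack for detours.
Route from A: right 1 to B, down 1 to H, left 1 to F, down 2 to O, right 1 to P, up 1 to L — 7 moves in all.
Check: all required cells visited; 7 ≤ 7 moves.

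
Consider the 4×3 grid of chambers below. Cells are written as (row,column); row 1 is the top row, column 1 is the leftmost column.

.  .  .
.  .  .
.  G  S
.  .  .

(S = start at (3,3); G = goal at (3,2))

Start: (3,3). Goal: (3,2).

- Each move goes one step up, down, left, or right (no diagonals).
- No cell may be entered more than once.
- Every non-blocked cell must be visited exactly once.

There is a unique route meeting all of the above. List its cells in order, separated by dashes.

(3,3) - (4,3) - (4,2) - (4,1) - (3,1) - (2,1) - (1,1) - (1,2) - (1,3) - (2,3) - (2,2) - (3,2)

Need to visit all 12 open cells exactly once, starting at (3,3) and ending at (3,2).
Route from (3,3): down to (4,3), 2× left (reaching (4,1)), 3× up (reaching (1,1)), 2× right (reaching (1,3)), down to (2,3), left to (2,2), down to (3,2) — 11 moves in all.
Check: all 12 open cells covered.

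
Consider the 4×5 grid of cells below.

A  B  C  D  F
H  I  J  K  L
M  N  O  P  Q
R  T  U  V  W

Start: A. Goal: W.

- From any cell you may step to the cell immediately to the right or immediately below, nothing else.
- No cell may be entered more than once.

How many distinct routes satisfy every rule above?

35

A right/down-only route from A to W makes exactly 3 down-moves and 4 right-moves in some order.
With no other constraints that would be C(7,3) = 35 routes.
That gives 35 routes.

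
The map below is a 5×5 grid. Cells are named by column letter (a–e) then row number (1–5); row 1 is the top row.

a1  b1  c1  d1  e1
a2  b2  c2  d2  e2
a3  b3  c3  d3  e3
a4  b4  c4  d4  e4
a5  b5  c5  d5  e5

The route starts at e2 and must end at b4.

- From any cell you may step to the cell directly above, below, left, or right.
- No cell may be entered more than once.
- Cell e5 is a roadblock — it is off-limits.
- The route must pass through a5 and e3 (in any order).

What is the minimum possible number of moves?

Any route passes through a5 and e3 in some order between e2 and b4. Summing Manhattan distances along each leg and taking the cheapest ordering (e2 → e3 → a5 → b4) gives a lower bound of 1 + 6 + 2 = 9 moves.
A route of 9 moves achieves this: e2 → e3 → e4 → d4 → d5 → c5 → b5 → a5 → a4 → b4.
Since 9 matches the lower bound, it is optimal.

9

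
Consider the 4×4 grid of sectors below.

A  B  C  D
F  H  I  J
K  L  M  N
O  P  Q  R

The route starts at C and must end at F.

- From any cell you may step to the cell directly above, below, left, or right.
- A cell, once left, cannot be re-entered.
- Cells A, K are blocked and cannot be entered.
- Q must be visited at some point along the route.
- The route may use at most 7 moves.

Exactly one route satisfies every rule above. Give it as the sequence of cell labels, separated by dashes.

The budget equals the shortest possible length, so every move has to be on a shortest route through the required cells.
Route from C: down 3 to Q, left 1 to P, up 2 to H, left 1 to F — 7 moves in all.
Check: all required cells visited; 7 ≤ 7 moves.

C - I - M - Q - P - L - H - F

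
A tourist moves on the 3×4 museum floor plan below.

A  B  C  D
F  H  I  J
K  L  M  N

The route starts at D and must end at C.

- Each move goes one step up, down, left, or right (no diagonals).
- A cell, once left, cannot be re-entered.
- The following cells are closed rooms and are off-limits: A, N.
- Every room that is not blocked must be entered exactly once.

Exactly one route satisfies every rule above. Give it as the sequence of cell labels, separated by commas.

D, J, I, M, L, K, F, H, B, C

Need to visit all 10 open cells exactly once, starting at D and ending at C.
Route from D: down 1 to J, left 1 to I, down 1 to M, left 2 to K, up 1 to F, right 1 to H, up 1 to B, right 1 to C — 9 moves in all.
Check: all 10 open cells covered.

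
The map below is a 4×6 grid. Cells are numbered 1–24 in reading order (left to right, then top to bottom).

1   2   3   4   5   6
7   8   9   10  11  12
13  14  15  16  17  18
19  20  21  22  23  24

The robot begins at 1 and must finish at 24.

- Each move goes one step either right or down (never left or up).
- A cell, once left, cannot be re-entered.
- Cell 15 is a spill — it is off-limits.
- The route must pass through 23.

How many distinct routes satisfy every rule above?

A right/down-only route from 1 to 24 makes exactly 3 down-moves and 5 right-moves in some order.
With no other constraints that would be C(8,3) = 56 routes.
Split at 23 and multiply the segment counts (each segment already excludes blocked cells): 1→23: 17; 23→24: 1; product = 17.
That gives 17 routes.

17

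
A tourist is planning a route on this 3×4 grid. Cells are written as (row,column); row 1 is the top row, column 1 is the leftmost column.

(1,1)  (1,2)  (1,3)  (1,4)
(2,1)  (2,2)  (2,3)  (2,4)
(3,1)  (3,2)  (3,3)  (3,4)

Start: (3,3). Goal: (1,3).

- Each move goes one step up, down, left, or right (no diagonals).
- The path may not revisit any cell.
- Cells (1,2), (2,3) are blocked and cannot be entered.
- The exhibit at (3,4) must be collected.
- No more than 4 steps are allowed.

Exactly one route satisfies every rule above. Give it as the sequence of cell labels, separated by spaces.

Any route must reach (3,4) and still end at (1,3) within 4 moves, so the order of the required stops is forced.
Route from (3,3): right to (3,4), 2× up (reaching (1,4)), left to (1,3) — 4 moves in all.
Check: all required cells visited; 4 ≤ 4 moves.

(3,3) (3,4) (2,4) (1,4) (1,3)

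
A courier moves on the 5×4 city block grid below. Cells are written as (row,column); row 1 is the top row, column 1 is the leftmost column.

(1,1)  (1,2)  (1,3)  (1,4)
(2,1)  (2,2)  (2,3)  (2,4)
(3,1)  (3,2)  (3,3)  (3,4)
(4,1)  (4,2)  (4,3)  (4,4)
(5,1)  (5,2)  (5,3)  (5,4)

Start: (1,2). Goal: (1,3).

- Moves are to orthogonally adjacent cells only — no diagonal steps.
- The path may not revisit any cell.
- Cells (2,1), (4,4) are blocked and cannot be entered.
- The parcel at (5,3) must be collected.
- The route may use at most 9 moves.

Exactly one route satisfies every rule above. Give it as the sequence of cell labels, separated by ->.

(1,2) -> (2,2) -> (3,2) -> (4,2) -> (5,2) -> (5,3) -> (4,3) -> (3,3) -> (2,3) -> (1,3)

The budget equals the shortest possible length, so every move has to be on a shortest route through the required cells.
Route from (1,2): down 4 to (5,2), right 1 to (5,3), up 4 to (1,3) — 9 moves in all.
Check: all required cells visited; 9 ≤ 9 moves.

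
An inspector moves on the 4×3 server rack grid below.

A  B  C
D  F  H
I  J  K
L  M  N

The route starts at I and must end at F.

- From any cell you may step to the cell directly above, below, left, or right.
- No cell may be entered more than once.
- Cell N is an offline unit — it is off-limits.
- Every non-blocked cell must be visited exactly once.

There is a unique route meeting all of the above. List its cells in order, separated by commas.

I, L, M, J, K, H, C, B, A, D, F

Need to visit all 11 open cells exactly once, starting at I and ending at F.
Cell L has only two open neighbours (I and M), so the path must pass straight through it: one of those is the cell it's entered from and the other is where it exits.
Route from I: down to L, right to M, up to J, right to K, 2× up (reaching C), 2× left (reaching A), down to D, right to F — 10 moves in all.
Check: all 11 open cells covered.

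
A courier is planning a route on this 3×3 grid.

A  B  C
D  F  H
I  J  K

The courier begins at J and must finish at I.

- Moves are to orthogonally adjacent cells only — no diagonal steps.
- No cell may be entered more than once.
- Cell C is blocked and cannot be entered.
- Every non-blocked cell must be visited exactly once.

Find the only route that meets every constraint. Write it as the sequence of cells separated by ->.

J -> K -> H -> F -> B -> A -> D -> I

Need to visit all 8 open cells exactly once, starting at J and ending at I.
Cell B has only two open neighbours (F and A), so the path must pass straight through it: one of those is the cell it's entered from and the other is where it exits.
Route from J: right to K, up to H, left to F, up to B, left to A, 2× down (reaching I) — 7 moves in all.
Check: all 8 open cells covered.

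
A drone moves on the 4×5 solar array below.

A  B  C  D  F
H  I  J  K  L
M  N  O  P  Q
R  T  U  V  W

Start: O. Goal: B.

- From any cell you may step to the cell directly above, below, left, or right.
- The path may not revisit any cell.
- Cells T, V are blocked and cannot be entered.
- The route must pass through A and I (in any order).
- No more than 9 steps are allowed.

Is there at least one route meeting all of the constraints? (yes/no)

yes

One route that works: O → J → I → H → A → B.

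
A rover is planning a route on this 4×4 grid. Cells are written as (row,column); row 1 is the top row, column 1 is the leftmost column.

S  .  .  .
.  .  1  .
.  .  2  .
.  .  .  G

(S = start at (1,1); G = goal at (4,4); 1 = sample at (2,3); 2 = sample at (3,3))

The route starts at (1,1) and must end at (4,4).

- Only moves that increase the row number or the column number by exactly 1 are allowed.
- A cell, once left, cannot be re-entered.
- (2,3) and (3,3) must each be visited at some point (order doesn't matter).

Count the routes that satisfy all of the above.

A right/down-only route from (1,1) to (4,4) makes exactly 3 down-moves and 3 right-moves in some order.
With no other constraints that would be C(6,3) = 20 routes.
A monotone route can only reach the required cells in the order (2,3), (3,3), so split there and multiply the segment counts: (1,1)→(2,3): 3; (2,3)→(3,3): 1; (3,3)→(4,4): 2; product = 6.
That gives 6 routes.

6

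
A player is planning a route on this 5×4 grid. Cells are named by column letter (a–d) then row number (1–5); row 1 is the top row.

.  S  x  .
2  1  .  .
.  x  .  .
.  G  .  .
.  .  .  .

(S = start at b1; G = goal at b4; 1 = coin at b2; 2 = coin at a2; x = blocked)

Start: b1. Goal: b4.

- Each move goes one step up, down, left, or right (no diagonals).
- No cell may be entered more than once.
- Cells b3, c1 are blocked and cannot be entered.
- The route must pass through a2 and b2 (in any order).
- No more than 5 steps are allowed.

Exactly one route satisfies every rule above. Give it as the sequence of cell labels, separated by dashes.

b1 - b2 - a2 - a3 - a4 - b4

The budget equals the shortest possible length, so every move has to be on a shortest route through the required cells.
Route from b1: down 1 to b2, left 1 to a2, down 2 to a4, right 1 to b4 — 5 moves in all.
Check: all required cells visited; 5 ≤ 5 moves.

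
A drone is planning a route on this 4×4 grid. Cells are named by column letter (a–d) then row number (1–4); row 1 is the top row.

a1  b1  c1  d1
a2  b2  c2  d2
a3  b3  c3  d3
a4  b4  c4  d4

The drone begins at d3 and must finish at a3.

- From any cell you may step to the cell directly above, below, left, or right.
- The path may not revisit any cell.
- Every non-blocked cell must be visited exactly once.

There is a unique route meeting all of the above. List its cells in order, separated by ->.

Need to visit all 16 open cells exactly once, starting at d3 and ending at a3.
Cell a4 has only two open neighbours (a3 and b4), so the path must pass straight through it: one of those is the cell it's entered from and the other is where it exits.
Route from d3: down to d4, left to c4, 2× up (reaching c2), right to d2, up to d1, 3× left (reaching a1), down to a2, right to b2, 2× down (reaching b4), left to a4, up to a3 — 15 moves in all.
Check: all 16 open cells covered.

d3 -> d4 -> c4 -> c3 -> c2 -> d2 -> d1 -> c1 -> b1 -> a1 -> a2 -> b2 -> b3 -> b4 -> a4 -> a3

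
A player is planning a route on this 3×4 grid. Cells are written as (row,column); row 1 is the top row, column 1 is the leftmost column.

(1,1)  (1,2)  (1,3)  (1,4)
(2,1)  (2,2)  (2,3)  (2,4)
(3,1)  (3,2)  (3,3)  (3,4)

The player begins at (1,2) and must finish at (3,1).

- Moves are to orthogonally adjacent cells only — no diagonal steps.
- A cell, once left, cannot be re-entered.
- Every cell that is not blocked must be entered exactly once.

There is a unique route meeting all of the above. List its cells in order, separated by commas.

Need to visit all 12 open cells exactly once, starting at (1,2) and ending at (3,1).
Cell (3,4) has only two open neighbours ((2,4) and (3,3)), so the path must pass straight through it: one of those is the cell it's entered from and the other is where it exits.
Route from (1,2): left 1 to (1,1), down 1 to (2,1), right 2 to (2,3), up 1 to (1,3), right 1 to (1,4), down 2 to (3,4), left 3 to (3,1) — 11 moves in all.
Check: all 12 open cells covered.

(1,2), (1,1), (2,1), (2,2), (2,3), (1,3), (1,4), (2,4), (3,4), (3,3), (3,2), (3,1)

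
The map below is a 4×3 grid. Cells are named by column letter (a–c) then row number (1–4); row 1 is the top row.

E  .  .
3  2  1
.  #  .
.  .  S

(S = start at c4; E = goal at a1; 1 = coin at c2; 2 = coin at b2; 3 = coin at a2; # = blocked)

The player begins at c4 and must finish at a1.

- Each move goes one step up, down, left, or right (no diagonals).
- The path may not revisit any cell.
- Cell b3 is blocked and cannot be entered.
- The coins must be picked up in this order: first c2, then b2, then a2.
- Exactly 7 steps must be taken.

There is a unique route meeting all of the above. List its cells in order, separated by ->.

c4 -> c3 -> c2 -> c1 -> b1 -> b2 -> a2 -> a1

The waypoints must appear in the order c2, b2, a2, with no cell reused.
Route from c4: up 3 to c1, left 1 to b1, down 1 to b2, left 1 to a2, up 1 to a1 — 7 moves in all.
Check: order respected (1 at step 2, 2 at step 5, 3 at step 6); 7 moves as required.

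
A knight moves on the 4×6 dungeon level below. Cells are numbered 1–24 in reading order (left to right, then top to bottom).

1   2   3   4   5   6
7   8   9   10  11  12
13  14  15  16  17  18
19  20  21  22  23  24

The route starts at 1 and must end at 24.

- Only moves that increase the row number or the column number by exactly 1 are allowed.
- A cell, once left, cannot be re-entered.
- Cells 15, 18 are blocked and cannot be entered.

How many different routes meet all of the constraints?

A right/down-only route from 1 to 24 makes exactly 3 down-moves and 5 right-moves in some order.
With no other constraints that would be C(8,3) = 56 routes.
Subtract routes through each blocked cell (inclusion–exclusion for overlaps): − through 15: 24 − through 18: 21 + through 15&18: 6 → 17.
That gives 17 routes.

17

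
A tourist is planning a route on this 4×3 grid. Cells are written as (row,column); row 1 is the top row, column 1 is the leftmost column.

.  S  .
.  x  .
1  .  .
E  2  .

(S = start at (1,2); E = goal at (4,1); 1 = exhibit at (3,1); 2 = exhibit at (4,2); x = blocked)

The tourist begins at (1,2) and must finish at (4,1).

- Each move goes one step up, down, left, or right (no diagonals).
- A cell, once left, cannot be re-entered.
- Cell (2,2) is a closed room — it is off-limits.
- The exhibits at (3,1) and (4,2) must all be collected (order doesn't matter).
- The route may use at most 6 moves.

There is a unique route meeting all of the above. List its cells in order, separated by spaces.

(1,2) (1,1) (2,1) (3,1) (3,2) (4,2) (4,1)

The budget equals the shortest possible length, so every move has to be on a shortest route through the required cells.
Route from (1,2): left to (1,1), 2× down (reaching (3,1)), right to (3,2), down to (4,2), left to (4,1) — 6 moves in all.
Check: all required cells visited; 6 ≤ 6 moves.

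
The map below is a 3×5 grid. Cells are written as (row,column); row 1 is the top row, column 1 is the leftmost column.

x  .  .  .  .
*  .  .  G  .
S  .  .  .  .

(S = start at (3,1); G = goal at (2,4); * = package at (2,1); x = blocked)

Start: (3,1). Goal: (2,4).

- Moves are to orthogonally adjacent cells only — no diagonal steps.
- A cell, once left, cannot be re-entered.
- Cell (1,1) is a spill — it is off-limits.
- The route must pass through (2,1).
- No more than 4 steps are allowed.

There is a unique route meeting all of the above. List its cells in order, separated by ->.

(3,1) -> (2,1) -> (2,2) -> (2,3) -> (2,4)

The budget equals the shortest possible length, so every move has to be on a shortest route through the required cells.
Route from (3,1): up 1 to (2,1), right 3 to (2,4) — 4 moves in all.
Check: all required cells visited; 4 ≤ 4 moves.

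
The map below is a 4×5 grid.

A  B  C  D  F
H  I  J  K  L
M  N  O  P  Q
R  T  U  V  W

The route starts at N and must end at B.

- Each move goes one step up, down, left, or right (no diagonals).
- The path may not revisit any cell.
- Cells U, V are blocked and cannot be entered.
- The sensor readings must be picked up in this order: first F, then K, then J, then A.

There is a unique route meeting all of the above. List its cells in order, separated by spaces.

The waypoints must appear in the order F, K, J, A, with no cell reused.
Route from N: 3× right (reaching Q), 2× up (reaching F), left to D, down to K, 3× left (reaching H), up to A, right to B — 12 moves in all.
Check: order respected (F at step 5, K at step 7, J at step 8, A at step 11).

N O P Q L F D K J I H A B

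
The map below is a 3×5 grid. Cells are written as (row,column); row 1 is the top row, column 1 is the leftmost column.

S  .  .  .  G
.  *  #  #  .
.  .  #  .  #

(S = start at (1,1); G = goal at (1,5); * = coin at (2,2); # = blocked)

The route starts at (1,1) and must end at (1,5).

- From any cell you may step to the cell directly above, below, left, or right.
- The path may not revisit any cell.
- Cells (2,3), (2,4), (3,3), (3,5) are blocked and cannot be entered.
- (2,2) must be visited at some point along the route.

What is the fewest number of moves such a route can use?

Any route passes through (2,2) somewhere between (1,1) and (1,5). Summing Manhattan distances along the two legs ((1,1) → (2,2) → (1,5)) gives a lower bound of 2 + 4 = 6 moves.
A route of 6 moves achieves this: (1,1) → (2,1) → (2,2) → (1,2) → (1,3) → (1,4) → (1,5).
Since 6 matches the lower bound, it is optimal.

6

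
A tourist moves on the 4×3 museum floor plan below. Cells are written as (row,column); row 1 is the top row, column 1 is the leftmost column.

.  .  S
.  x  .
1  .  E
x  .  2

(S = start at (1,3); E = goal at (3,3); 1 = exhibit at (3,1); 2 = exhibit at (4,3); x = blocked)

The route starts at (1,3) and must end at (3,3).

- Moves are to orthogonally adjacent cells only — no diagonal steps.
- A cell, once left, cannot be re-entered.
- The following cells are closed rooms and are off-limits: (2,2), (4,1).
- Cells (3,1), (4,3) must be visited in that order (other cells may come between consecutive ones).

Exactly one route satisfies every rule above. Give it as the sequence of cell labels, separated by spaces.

The waypoints must appear in the order (3,1), (4,3), with no cell reused.
Route from (1,3): left 2 to (1,1), down 2 to (3,1), right 1 to (3,2), down 1 to (4,2), right 1 to (4,3), up 1 to (3,3) — 8 moves in all.
Check: order respected (1 at step 4, 2 at step 7).

(1,3) (1,2) (1,1) (2,1) (3,1) (3,2) (4,2) (4,3) (3,3)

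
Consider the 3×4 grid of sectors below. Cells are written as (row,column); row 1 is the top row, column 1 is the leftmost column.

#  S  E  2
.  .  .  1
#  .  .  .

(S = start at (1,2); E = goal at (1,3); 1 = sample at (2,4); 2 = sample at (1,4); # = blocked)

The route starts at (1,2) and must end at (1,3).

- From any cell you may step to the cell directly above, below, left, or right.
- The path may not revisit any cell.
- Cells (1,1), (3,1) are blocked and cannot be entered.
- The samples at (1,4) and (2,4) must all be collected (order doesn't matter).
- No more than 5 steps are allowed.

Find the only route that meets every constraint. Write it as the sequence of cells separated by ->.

The budget equals the shortest possible length, so every move has to be on a shortest route through the required cells.
Route from (1,2): down 1 to (2,2), right 2 to (2,4), up 1 to (1,4), left 1 to (1,3) — 5 moves in all.
Check: all required cells visited; 5 ≤ 5 moves.

(1,2) -> (2,2) -> (2,3) -> (2,4) -> (1,4) -> (1,3)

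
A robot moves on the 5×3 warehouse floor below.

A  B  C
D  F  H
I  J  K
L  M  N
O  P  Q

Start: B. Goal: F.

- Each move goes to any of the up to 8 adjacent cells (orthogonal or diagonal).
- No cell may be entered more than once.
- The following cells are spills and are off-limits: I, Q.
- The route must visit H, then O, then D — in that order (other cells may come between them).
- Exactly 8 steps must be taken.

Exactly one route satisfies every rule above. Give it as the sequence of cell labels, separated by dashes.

The waypoints must appear in the order H, O, D, with no cell reused.
Route from B: down-right 1 to H, down 1 to K, down-left 2 to O, up 1 to L, up-right 1 to J, up-left 1 to D, right 1 to F — 8 moves in all.
Check: order respected (H at step 1, O at step 4, D at step 7); 8 moves as required.

B - H - K - M - O - L - J - D - F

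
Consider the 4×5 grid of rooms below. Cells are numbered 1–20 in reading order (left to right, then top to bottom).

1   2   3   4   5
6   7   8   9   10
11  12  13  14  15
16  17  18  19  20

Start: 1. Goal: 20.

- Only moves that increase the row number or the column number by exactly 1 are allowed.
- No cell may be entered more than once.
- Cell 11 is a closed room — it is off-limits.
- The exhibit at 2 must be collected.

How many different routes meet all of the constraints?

A right/down-only route from 1 to 20 makes exactly 3 down-moves and 4 right-moves in some order.
With no other constraints that would be C(7,3) = 35 routes.
Split at 2 and multiply the segment counts (each segment already excludes blocked cells): 1→2: 1; 2→20: 20; product = 20.
That gives 20 routes.

20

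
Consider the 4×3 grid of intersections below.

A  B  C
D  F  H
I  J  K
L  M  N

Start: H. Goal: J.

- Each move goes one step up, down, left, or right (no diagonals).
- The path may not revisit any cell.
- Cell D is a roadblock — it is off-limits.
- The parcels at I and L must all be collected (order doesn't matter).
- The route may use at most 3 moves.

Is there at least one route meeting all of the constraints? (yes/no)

no

Even ignoring the no-revisit rule, getting from H to J, taking the cheapest ordering H → L → I → J needs at least 4 + 1 + 1 = 6 moves (Manhattan distance per leg), which exceeds the 3-move limit.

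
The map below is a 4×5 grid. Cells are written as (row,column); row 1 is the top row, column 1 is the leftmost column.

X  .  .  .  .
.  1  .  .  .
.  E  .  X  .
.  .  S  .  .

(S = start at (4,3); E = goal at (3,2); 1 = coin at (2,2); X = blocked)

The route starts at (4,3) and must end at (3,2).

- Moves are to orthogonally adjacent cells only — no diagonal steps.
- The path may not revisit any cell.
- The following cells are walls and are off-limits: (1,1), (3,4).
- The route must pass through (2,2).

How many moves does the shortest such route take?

Any route passes through (2,2) somewhere between (4,3) and (3,2). Summing Manhattan distances along the two legs ((4,3) → (2,2) → (3,2)) gives a lower bound of 3 + 1 = 4 moves.
A route of 4 moves achieves this: (4,3) → (3,3) → (2,3) → (2,2) → (3,2).
Since 4 matches the lower bound, it is optimal.

4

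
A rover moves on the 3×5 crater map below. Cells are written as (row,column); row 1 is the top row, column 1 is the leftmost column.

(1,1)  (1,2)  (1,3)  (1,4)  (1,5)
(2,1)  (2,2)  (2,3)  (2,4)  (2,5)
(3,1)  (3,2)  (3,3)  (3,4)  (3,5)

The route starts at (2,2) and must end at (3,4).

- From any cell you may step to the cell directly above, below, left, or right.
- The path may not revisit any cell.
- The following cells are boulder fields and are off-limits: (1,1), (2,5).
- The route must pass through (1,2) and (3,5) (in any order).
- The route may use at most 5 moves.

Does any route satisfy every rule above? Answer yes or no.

(3,5) must be visited but has only one open neighbour ((3,4)), and it is neither the start nor the goal — the route would have to enter and leave through (3,4), re-entering it.

no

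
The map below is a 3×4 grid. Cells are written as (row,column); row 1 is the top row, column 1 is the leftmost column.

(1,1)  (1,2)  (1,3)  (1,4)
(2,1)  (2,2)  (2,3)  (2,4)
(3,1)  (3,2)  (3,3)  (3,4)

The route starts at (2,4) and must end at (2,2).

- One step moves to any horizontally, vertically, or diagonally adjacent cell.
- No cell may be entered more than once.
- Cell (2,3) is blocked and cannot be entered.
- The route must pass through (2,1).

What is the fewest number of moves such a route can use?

4

Any route passes through (2,1) somewhere between (2,4) and (2,2). Summing Chebyshev distances along the two legs ((2,4) → (2,1) → (2,2)) gives a lower bound of 3 + 1 = 4 moves.
A route of 4 moves achieves this: (2,4) → (1,3) → (1,2) → (2,1) → (2,2).
Since 4 matches the lower bound, it is optimal.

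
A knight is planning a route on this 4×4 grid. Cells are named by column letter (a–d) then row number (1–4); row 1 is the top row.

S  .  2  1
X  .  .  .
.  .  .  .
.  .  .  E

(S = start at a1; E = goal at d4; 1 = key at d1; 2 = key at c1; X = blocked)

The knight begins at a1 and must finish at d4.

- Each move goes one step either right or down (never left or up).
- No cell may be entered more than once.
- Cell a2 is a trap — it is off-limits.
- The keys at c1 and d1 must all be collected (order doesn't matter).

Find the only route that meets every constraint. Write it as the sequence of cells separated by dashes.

Moves only go right or down, so the column and row indices never decrease.
Route from a1: right 3 to d1, down 3 to d4 — 6 moves in all.
Check: all required cells visited.

a1 - b1 - c1 - d1 - d2 - d3 - d4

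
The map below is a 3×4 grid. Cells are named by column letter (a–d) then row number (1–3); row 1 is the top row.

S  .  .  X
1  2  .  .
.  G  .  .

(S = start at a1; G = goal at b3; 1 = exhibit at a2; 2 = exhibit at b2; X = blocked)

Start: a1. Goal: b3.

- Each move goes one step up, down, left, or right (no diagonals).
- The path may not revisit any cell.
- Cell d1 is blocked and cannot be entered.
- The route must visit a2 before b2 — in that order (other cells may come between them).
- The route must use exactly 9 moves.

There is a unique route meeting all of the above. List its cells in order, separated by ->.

a1 -> a2 -> b2 -> b1 -> c1 -> c2 -> d2 -> d3 -> c3 -> b3

The waypoints must appear in the order a2, b2, with no cell reused.
Route from a1: down 1 to a2, right 1 to b2, up 1 to b1, right 1 to c1, down 1 to c2, right 1 to d2, down 1 to d3, left 2 to b3 — 9 moves in all.
Check: order respected (1 at step 1, 2 at step 2); 9 moves as required.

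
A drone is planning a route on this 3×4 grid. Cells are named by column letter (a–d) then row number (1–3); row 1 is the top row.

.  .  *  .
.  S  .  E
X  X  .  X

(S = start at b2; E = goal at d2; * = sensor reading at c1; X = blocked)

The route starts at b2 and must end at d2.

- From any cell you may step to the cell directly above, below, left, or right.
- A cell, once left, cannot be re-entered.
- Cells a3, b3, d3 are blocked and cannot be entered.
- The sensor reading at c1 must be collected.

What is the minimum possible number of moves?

4

Any route passes through c1 somewhere between b2 and d2. Summing Manhattan distances along the two legs (b2 → c1 → d2) gives a lower bound of 2 + 2 = 4 moves.
A route of 4 moves achieves this: b2 → b1 → c1 → c2 → d2.
Since 4 matches the lower bound, it is optimal.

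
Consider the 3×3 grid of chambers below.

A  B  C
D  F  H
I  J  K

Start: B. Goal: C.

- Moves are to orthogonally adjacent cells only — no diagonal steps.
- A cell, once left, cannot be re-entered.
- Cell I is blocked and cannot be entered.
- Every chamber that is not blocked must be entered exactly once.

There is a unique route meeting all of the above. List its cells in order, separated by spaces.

B A D F J K H C

Need to visit all 8 open cells exactly once, starting at B and ending at C.
Cell J has only two open neighbours (F and K), so the path must pass straight through it: one of those is the cell it's entered from and the other is where it exits.
Route from B: left 1 to A, down 1 to D, right 1 to F, down 1 to J, right 1 to K, up 2 to C — 7 moves in all.
Check: all 8 open cells covered.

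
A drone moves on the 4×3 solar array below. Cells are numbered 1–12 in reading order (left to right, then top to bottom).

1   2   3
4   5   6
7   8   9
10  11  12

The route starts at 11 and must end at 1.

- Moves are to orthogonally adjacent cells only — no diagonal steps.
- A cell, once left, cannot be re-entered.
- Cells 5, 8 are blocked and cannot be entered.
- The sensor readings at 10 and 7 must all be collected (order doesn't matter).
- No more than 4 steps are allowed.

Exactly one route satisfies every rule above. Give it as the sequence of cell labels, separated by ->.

11 -> 10 -> 7 -> 4 -> 1

The 4-move cap with required stops at 10, 7 leaves no slack for detours.
Route from 11: left to 10, 3× up (reaching 1) — 4 moves in all.
Check: all required cells visited; 4 ≤ 4 moves.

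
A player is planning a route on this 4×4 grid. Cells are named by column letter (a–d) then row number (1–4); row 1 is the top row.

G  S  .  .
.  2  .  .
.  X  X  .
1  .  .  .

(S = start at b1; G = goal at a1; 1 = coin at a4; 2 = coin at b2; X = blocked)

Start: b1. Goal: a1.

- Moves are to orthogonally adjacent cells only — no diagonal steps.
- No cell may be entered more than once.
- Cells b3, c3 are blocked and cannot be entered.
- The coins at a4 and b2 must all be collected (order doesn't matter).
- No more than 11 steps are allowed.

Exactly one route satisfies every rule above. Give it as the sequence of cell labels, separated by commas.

The budget equals the shortest possible length, so every move has to be on a shortest route through the required cells.
Route from b1: down to b2, 2× right (reaching d2), 2× down (reaching d4), 3× left (reaching a4), 3× up (reaching a1) — 11 moves in all.
Check: all required cells visited; 11 ≤ 11 moves.

b1, b2, c2, d2, d3, d4, c4, b4, a4, a3, a2, a1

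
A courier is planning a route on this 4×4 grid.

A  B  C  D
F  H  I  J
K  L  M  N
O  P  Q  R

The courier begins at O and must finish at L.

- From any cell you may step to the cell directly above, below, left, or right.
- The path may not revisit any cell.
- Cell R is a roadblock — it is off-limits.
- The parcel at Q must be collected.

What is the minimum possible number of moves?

4

Any route passes through Q somewhere between O and L. Summing Manhattan distances along the two legs (O → Q → L) gives a lower bound of 2 + 2 = 4 moves.
A route of 4 moves achieves this: O → P → Q → M → L.
Since 4 matches the lower bound, it is optimal.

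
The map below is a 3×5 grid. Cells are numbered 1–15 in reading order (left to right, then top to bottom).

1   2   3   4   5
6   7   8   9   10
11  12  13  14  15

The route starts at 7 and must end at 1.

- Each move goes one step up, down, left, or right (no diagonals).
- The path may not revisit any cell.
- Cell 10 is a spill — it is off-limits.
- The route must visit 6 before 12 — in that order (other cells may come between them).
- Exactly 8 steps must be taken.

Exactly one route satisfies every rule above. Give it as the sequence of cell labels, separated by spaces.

The waypoints must appear in the order 6, 12, with no cell reused.
Route from 7: left to 6, down to 11, 2× right (reaching 13), 2× up (reaching 3), 2× left (reaching 1) — 8 moves in all.
Check: order respected (6 at step 1, 12 at step 3); 8 moves as required.

7 6 11 12 13 8 3 2 1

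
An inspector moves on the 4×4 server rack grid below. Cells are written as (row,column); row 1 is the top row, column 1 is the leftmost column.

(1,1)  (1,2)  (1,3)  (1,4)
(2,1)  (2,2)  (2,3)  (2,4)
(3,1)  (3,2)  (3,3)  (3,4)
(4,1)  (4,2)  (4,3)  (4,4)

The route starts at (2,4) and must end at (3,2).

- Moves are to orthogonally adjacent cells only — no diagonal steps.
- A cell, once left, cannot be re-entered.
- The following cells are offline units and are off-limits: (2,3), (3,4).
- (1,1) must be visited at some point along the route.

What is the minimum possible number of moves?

7

Any route passes through (1,1) somewhere between (2,4) and (3,2). Summing Manhattan distances along the two legs ((2,4) → (1,1) → (3,2)) gives a lower bound of 4 + 3 = 7 moves.
A route of 7 moves achieves this: (2,4) → (1,4) → (1,3) → (1,2) → (1,1) → (2,1) → (3,1) → (3,2).
Since 7 matches the lower bound, it is optimal.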